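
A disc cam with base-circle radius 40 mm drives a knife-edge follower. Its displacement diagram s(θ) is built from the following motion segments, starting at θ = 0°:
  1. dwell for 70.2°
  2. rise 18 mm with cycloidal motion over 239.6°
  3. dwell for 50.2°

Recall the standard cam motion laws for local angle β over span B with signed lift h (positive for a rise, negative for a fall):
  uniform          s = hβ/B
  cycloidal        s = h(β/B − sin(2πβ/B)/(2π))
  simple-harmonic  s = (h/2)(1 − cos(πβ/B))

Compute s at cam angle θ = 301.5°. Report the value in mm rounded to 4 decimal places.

seg 1 [0°–70.2°] dwell: s stays 0.0000
seg 2 [70.2°–309.8°] cycloidal, h=18: θ=301.5° here. β=231.3, B=239.6. 18·(0.9654 − sin(2π·0.9654)/(2π)) = 17.9951 → s = 17.9951

17.9951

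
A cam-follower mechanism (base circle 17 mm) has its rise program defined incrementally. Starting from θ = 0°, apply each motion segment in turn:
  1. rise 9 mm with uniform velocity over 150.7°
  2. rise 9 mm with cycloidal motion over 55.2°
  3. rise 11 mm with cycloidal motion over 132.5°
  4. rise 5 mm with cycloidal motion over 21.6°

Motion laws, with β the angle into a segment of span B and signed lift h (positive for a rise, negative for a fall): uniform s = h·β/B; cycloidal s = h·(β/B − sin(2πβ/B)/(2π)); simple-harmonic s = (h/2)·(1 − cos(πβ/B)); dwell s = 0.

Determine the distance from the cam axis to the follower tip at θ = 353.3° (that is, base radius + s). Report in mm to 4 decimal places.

seg 1 [0°–150.7°] uniform, h=9: full span → s += 9 → s = 9.0000
seg 2 [150.7°–205.9°] cycloidal, h=9: full span → s += 9 → s = 18.0000
seg 3 [205.9°–338.4°] cycloidal, h=11: full span → s += 11 → s = 29.0000
seg 4 [338.4°–360°] cycloidal, h=5: θ=353.3° here. β=14.9, B=21.6. 5·(0.6898 − sin(2π·0.6898)/(2π)) = 4.1886 → s = 33.1886
radial distance = base radius + s = 17 + 33.1886 = 50.1886

50.1886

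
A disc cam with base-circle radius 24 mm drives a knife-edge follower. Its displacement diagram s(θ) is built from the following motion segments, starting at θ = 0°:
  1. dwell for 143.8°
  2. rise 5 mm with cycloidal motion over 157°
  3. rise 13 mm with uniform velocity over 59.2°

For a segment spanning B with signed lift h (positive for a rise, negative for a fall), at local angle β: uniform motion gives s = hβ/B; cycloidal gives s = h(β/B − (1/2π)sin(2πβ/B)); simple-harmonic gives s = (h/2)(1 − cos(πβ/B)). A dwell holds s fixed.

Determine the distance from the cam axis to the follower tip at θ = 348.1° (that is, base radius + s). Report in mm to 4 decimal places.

seg 1 [0°–143.8°] dwell: s stays 0.0000
seg 2 [143.8°–300.8°] cycloidal, h=5: full span → s += 5 → s = 5.0000
seg 3 [300.8°–360°] uniform, h=13: θ=348.1° here. β=47.3, B=59.2. 13·47.3/59.2 = 10.3868 → s = 15.3868
radial distance = base radius + s = 24 + 15.3868 = 39.3868

39.3868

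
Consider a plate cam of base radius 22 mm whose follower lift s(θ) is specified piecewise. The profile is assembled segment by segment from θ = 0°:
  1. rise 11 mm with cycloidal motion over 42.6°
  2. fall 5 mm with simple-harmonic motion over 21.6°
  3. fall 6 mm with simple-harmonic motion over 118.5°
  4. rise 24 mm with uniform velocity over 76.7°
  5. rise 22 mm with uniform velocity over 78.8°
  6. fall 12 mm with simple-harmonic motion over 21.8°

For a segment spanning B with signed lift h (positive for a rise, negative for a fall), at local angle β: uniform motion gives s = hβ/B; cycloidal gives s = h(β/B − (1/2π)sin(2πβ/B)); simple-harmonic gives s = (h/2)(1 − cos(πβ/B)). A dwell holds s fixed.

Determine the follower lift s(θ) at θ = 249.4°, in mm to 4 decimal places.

seg 1 [0°–42.6°] cycloidal, h=11: full span → s += 11 → s = 11.0000
seg 2 [42.6°–64.2°] simple-harmonic, h=-5: full span → s += -5 → s = 6.0000
seg 3 [64.2°–182.7°] simple-harmonic, h=-6: full span → s += -6 → s = 0.0000
seg 4 [182.7°–259.4°] uniform, h=24: θ=249.4° here. β=66.7, B=76.7. 24·66.7/76.7 = 20.8709 → s = 20.8709

20.8709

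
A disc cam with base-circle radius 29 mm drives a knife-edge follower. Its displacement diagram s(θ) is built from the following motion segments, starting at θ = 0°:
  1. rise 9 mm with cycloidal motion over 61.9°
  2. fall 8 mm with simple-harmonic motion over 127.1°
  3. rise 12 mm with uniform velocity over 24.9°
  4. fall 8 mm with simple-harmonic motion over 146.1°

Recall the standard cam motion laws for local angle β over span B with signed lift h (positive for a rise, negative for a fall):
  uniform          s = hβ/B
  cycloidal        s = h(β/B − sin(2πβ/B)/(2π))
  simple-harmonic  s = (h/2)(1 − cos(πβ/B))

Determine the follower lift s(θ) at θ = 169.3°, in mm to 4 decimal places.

seg 1 [0°–61.9°] cycloidal, h=9: full span → s += 9 → s = 9.0000
seg 2 [61.9°–189°] simple-harmonic, h=-8: θ=169.3° here. β=107.4, B=127.1. -8/2·(1 − cos(π·0.8450)) = -7.5351 → s = 1.4649

1.4649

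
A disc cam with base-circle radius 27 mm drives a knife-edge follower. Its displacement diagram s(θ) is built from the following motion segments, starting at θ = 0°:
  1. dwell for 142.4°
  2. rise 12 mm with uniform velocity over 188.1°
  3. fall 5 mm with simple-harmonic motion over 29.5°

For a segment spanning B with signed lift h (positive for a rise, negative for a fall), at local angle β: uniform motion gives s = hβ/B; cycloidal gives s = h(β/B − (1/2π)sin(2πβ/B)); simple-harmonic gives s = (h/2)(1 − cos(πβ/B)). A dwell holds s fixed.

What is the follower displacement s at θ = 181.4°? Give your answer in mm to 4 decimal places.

seg 1 [0°–142.4°] dwell: s stays 0.0000
seg 2 [142.4°–330.5°] uniform, h=12: θ=181.4° here. β=39, B=188.1. 12·39/188.1 = 2.4880 → s = 2.4880

2.4880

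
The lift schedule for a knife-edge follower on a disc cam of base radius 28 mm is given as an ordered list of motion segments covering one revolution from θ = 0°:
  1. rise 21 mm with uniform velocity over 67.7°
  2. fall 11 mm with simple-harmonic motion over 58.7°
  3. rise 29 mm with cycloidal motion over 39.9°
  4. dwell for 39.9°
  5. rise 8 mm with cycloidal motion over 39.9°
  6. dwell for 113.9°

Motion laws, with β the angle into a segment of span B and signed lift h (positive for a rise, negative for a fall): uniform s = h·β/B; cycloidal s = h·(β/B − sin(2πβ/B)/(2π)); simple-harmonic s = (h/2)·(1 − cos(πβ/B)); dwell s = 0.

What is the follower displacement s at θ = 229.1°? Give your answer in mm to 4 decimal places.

seg 1 [0°–67.7°] uniform, h=21: full span → s += 21 → s = 21.0000
seg 2 [67.7°–126.4°] simple-harmonic, h=-11: full span → s += -11 → s = 10.0000
seg 3 [126.4°–166.3°] cycloidal, h=29: full span → s += 29 → s = 39.0000
seg 4 [166.3°–206.2°] dwell: s stays 39.0000
seg 5 [206.2°–246.1°] cycloidal, h=8: θ=229.1° here. β=22.9, B=39.9. 8·(0.5739 − sin(2π·0.5739)/(2π)) = 5.1619 → s = 44.1619

44.1619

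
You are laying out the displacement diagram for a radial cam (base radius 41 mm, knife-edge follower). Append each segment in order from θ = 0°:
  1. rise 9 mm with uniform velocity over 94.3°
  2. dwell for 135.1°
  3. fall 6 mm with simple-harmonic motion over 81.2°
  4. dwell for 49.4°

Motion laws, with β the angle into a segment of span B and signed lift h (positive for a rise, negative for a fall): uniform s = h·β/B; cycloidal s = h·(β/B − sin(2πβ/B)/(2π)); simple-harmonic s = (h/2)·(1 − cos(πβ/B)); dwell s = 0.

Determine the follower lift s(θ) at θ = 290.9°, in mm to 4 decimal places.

seg 1 [0°–94.3°] uniform, h=9: full span → s += 9 → s = 9.0000
seg 2 [94.3°–229.4°] dwell: s stays 9.0000
seg 3 [229.4°–310.6°] simple-harmonic, h=-6: θ=290.9° here. β=61.5, B=81.2. -6/2·(1 − cos(π·0.7574)) = -5.1700 → s = 3.8300

3.8300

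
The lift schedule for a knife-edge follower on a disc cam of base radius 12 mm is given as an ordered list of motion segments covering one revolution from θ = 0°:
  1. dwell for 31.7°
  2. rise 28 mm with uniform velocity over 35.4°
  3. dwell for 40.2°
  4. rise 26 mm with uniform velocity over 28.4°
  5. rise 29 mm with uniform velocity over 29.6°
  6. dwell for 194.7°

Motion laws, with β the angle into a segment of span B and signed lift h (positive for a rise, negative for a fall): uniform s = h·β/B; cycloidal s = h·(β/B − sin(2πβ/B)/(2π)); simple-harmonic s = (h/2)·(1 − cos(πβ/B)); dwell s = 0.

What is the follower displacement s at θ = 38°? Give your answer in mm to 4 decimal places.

seg 1 [0°–31.7°] dwell: s stays 0.0000
seg 2 [31.7°–67.1°] uniform, h=28: θ=38° here. β=6.3, B=35.4. 28·6.3/35.4 = 4.9831 → s = 4.9831

4.9831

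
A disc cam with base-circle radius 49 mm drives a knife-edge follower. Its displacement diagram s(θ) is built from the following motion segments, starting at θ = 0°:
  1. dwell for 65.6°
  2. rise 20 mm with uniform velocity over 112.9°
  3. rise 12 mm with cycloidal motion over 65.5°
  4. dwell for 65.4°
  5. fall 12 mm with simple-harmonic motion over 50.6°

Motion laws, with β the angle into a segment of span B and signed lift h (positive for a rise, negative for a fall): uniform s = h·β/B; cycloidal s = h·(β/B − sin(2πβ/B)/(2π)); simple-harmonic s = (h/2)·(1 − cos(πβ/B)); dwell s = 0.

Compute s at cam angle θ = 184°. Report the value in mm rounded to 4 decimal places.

seg 1 [0°–65.6°] dwell: s stays 0.0000
seg 2 [65.6°–178.5°] uniform, h=20: full span → s += 20 → s = 20.0000
seg 3 [178.5°–244°] cycloidal, h=12: θ=184° here. β=5.5, B=65.5. 12·(0.0840 − sin(2π·0.0840)/(2π)) = 0.0461 → s = 20.0461

20.0461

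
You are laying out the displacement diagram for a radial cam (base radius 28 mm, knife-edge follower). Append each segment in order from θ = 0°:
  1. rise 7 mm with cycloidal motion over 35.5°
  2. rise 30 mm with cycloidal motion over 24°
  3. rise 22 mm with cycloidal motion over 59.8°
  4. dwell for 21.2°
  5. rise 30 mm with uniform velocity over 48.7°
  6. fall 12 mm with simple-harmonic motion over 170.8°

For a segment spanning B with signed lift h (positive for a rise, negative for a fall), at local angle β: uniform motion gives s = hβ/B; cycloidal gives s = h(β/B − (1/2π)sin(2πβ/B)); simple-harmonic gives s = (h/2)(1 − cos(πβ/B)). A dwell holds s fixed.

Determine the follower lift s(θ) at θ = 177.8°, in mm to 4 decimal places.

seg 1 [0°–35.5°] cycloidal, h=7: full span → s += 7 → s = 7.0000
seg 2 [35.5°–59.5°] cycloidal, h=30: full span → s += 30 → s = 37.0000
seg 3 [59.5°–119.3°] cycloidal, h=22: full span → s += 22 → s = 59.0000
seg 4 [119.3°–140.5°] dwell: s stays 59.0000
seg 5 [140.5°–189.2°] uniform, h=30: θ=177.8° here. β=37.3, B=48.7. 30·37.3/48.7 = 22.9774 → s = 81.9774

81.9774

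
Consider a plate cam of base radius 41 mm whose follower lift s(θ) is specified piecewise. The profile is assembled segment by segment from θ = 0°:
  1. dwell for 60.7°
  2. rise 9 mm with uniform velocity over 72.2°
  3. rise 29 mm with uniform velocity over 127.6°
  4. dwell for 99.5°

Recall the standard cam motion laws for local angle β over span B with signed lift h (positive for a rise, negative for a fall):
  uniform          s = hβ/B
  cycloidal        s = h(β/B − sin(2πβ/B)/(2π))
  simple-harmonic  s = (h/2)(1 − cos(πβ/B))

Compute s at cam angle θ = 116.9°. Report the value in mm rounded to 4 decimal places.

seg 1 [0°–60.7°] dwell: s stays 0.0000
seg 2 [60.7°–132.9°] uniform, h=9: θ=116.9° here. β=56.2, B=72.2. 9·56.2/72.2 = 7.0055 → s = 7.0055

7.0055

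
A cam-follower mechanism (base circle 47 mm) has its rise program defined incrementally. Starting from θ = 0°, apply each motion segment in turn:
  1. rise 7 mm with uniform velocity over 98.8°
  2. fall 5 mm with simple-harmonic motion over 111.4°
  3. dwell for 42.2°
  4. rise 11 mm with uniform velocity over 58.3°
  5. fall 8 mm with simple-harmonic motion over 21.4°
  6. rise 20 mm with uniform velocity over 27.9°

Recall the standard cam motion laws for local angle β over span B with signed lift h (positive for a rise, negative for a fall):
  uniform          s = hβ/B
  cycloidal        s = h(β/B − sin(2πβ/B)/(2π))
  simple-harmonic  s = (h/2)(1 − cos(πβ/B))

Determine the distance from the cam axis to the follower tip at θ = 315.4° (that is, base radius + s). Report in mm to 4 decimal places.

seg 1 [0°–98.8°] uniform, h=7: full span → s += 7 → s = 7.0000
seg 2 [98.8°–210.2°] simple-harmonic, h=-5: full span → s += -5 → s = 2.0000
seg 3 [210.2°–252.4°] dwell: s stays 2.0000
seg 4 [252.4°–310.7°] uniform, h=11: full span → s += 11 → s = 13.0000
seg 5 [310.7°–332.1°] simple-harmonic, h=-8: θ=315.4° here. β=4.7, B=21.4. -8/2·(1 − cos(π·0.2196)) = -0.9150 → s = 12.0850
radial distance = base radius + s = 47 + 12.0850 = 59.0850

59.0850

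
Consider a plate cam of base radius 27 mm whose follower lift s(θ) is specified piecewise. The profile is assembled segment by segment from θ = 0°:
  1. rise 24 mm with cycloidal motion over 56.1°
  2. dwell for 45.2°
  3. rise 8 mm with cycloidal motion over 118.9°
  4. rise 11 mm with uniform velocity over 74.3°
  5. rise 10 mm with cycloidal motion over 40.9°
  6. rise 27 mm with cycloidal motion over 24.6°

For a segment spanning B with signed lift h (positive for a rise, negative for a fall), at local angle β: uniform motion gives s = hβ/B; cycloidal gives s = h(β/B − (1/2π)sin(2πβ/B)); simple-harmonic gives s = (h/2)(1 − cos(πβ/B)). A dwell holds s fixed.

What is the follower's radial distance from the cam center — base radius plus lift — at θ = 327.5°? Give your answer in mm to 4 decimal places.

seg 1 [0°–56.1°] cycloidal, h=24: full span → s += 24 → s = 24.0000
seg 2 [56.1°–101.3°] dwell: s stays 24.0000
seg 3 [101.3°–220.2°] cycloidal, h=8: full span → s += 8 → s = 32.0000
seg 4 [220.2°–294.5°] uniform, h=11: full span → s += 11 → s = 43.0000
seg 5 [294.5°–335.4°] cycloidal, h=10: θ=327.5° here. β=33, B=40.9. 10·(0.8068 − sin(2π·0.8068)/(2π)) = 9.5596 → s = 52.5596
radial distance = base radius + s = 27 + 52.5596 = 79.5596

79.5596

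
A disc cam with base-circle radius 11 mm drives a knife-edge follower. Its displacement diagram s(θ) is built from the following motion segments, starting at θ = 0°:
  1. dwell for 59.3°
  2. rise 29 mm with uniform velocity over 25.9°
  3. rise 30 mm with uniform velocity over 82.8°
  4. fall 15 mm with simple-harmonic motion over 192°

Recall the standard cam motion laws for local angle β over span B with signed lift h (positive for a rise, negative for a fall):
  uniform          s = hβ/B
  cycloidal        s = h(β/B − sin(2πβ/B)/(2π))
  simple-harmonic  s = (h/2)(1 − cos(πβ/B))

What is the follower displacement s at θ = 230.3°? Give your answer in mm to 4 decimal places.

seg 1 [0°–59.3°] dwell: s stays 0.0000
seg 2 [59.3°–85.2°] uniform, h=29: full span → s += 29 → s = 29.0000
seg 3 [85.2°–168°] uniform, h=30: full span → s += 30 → s = 59.0000
seg 4 [168°–360°] simple-harmonic, h=-15: θ=230.3° here. β=62.3, B=192. -15/2·(1 − cos(π·0.3245)) = -3.5708 → s = 55.4292

55.4292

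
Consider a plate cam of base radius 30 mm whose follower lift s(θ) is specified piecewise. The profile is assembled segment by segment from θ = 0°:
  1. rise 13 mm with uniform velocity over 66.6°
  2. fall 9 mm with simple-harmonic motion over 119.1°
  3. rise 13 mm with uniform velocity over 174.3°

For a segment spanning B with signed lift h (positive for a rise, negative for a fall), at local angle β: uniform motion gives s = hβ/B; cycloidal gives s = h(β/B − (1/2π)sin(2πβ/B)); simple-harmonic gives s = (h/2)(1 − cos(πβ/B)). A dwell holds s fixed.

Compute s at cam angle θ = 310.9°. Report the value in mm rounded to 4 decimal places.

seg 1 [0°–66.6°] uniform, h=13: full span → s += 13 → s = 13.0000
seg 2 [66.6°–185.7°] simple-harmonic, h=-9: full span → s += -9 → s = 4.0000
seg 3 [185.7°–360°] uniform, h=13: θ=310.9° here. β=125.2, B=174.3. 13·125.2/174.3 = 9.3379 → s = 13.3379

13.3379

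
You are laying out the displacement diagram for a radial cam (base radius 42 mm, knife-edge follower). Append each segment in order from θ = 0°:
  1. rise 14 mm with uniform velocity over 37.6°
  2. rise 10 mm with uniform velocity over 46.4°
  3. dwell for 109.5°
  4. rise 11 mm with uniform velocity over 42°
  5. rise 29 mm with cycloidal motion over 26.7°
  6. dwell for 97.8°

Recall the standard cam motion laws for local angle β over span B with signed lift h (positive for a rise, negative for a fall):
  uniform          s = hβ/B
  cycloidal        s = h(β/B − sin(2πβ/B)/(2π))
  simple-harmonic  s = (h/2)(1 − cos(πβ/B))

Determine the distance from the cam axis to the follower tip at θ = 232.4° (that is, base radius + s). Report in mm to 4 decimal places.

seg 1 [0°–37.6°] uniform, h=14: full span → s += 14 → s = 14.0000
seg 2 [37.6°–84°] uniform, h=10: full span → s += 10 → s = 24.0000
seg 3 [84°–193.5°] dwell: s stays 24.0000
seg 4 [193.5°–235.5°] uniform, h=11: θ=232.4° here. β=38.9, B=42. 11·38.9/42 = 10.1881 → s = 34.1881
radial distance = base radius + s = 42 + 34.1881 = 76.1881

76.1881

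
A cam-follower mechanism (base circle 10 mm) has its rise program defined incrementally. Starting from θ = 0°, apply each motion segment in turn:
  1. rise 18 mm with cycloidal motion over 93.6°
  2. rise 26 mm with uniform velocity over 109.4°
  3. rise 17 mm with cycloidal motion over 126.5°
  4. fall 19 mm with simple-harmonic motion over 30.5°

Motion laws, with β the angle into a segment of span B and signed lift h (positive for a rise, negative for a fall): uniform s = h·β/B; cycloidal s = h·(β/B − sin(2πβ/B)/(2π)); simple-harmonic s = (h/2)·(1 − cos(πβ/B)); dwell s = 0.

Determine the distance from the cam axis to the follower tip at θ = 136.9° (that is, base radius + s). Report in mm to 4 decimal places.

seg 1 [0°–93.6°] cycloidal, h=18: full span → s += 18 → s = 18.0000
seg 2 [93.6°–203°] uniform, h=26: θ=136.9° here. β=43.3, B=109.4. 26·43.3/109.4 = 10.2907 → s = 28.2907
radial distance = base radius + s = 10 + 28.2907 = 38.2907

38.2907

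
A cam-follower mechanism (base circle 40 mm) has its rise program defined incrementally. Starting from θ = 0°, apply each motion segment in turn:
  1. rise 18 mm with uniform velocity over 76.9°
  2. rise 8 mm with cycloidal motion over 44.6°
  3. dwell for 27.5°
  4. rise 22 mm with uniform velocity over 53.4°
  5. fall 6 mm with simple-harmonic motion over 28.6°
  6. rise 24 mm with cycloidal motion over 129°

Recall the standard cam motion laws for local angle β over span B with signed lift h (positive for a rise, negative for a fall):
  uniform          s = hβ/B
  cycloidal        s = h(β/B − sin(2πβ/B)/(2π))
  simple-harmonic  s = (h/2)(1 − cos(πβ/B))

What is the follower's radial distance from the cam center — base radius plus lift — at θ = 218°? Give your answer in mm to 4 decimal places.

seg 1 [0°–76.9°] uniform, h=18: full span → s += 18 → s = 18.0000
seg 2 [76.9°–121.5°] cycloidal, h=8: full span → s += 8 → s = 26.0000
seg 3 [121.5°–149°] dwell: s stays 26.0000
seg 4 [149°–202.4°] uniform, h=22: full span → s += 22 → s = 48.0000
seg 5 [202.4°–231°] simple-harmonic, h=-6: θ=218° here. β=15.6, B=28.6. -6/2·(1 − cos(π·0.5455)) = -3.4269 → s = 44.5731
radial distance = base radius + s = 40 + 44.5731 = 84.5731

84.5731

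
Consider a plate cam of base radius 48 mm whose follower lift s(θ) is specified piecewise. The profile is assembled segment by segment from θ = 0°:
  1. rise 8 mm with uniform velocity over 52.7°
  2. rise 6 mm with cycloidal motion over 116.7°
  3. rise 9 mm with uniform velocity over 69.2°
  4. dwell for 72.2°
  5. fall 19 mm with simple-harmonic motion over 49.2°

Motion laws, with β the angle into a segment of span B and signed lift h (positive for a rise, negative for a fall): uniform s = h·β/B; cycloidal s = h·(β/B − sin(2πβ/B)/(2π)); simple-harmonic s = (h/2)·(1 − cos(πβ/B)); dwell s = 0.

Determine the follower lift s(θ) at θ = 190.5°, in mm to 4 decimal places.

seg 1 [0°–52.7°] uniform, h=8: full span → s += 8 → s = 8.0000
seg 2 [52.7°–169.4°] cycloidal, h=6: full span → s += 6 → s = 14.0000
seg 3 [169.4°–238.6°] uniform, h=9: θ=190.5° here. β=21.1, B=69.2. 9·21.1/69.2 = 2.7442 → s = 16.7442

16.7442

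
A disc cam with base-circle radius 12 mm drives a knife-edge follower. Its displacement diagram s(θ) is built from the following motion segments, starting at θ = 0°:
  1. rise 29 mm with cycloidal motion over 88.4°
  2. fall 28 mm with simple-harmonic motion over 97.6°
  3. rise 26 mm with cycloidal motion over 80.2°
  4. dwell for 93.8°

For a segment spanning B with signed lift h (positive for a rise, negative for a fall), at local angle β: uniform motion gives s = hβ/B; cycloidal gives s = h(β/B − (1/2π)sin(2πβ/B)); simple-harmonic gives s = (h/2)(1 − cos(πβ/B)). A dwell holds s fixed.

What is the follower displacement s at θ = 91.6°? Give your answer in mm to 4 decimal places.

seg 1 [0°–88.4°] cycloidal, h=29: full span → s += 29 → s = 29.0000
seg 2 [88.4°–186°] simple-harmonic, h=-28: θ=91.6° here. β=3.2, B=97.6. -28/2·(1 − cos(π·0.0328)) = -0.0742 → s = 28.9258

28.9258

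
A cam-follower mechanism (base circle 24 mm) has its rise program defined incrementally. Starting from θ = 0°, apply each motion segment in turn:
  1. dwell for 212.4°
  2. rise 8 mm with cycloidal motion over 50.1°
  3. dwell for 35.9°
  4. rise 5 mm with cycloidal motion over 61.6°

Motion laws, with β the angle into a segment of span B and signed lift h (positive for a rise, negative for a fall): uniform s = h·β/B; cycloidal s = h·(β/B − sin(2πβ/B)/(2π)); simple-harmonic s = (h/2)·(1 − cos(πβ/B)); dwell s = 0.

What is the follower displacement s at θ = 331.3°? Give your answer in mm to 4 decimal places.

seg 1 [0°–212.4°] dwell: s stays 0.0000
seg 2 [212.4°–262.5°] cycloidal, h=8: full span → s += 8 → s = 8.0000
seg 3 [262.5°–298.4°] dwell: s stays 8.0000
seg 4 [298.4°–360°] cycloidal, h=5: θ=331.3° here. β=32.9, B=61.6. 5·(0.5341 − sin(2π·0.5341)/(2π)) = 2.8396 → s = 10.8396

10.8396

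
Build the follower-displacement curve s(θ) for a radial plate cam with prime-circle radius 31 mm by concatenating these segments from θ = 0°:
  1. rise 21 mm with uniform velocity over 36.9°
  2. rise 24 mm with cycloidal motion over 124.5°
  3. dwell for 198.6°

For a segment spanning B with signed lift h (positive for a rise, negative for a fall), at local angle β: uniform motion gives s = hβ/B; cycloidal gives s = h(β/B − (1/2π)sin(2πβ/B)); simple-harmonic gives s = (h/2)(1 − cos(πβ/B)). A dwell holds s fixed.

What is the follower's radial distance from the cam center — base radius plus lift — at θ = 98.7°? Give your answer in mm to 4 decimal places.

seg 1 [0°–36.9°] uniform, h=21: full span → s += 21 → s = 21.0000
seg 2 [36.9°–161.4°] cycloidal, h=24: θ=98.7° here. β=61.8, B=124.5. 24·(0.4964 − sin(2π·0.4964)/(2π)) = 11.8265 → s = 32.8265
radial distance = base radius + s = 31 + 32.8265 = 63.8265

63.8265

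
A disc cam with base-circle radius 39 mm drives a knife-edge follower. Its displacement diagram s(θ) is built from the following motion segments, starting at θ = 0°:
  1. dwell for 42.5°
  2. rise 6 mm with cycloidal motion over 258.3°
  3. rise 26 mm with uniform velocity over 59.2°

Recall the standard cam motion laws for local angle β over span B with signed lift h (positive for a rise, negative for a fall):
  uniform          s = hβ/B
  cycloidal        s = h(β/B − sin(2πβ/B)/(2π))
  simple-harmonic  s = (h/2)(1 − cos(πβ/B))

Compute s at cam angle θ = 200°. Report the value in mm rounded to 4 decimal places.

seg 1 [0°–42.5°] dwell: s stays 0.0000
seg 2 [42.5°–300.8°] cycloidal, h=6: θ=200° here. β=157.5, B=258.3. 6·(0.6098 − sin(2π·0.6098)/(2π)) = 4.2661 → s = 4.2661

4.2661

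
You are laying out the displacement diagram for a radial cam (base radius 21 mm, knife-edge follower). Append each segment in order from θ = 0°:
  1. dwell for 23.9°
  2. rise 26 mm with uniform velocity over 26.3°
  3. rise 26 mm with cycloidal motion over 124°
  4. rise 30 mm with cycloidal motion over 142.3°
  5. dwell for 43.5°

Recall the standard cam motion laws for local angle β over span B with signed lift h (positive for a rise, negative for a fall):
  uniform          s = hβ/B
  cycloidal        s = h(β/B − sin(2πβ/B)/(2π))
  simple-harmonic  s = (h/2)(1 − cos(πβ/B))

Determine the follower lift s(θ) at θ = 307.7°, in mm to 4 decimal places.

seg 1 [0°–23.9°] dwell: s stays 0.0000
seg 2 [23.9°–50.2°] uniform, h=26: full span → s += 26 → s = 26.0000
seg 3 [50.2°–174.2°] cycloidal, h=26: full span → s += 26 → s = 52.0000
seg 4 [174.2°–316.5°] cycloidal, h=30: θ=307.7° here. β=133.5, B=142.3. 30·(0.9382 − sin(2π·0.9382)/(2π)) = 29.9537 → s = 81.9537

81.9537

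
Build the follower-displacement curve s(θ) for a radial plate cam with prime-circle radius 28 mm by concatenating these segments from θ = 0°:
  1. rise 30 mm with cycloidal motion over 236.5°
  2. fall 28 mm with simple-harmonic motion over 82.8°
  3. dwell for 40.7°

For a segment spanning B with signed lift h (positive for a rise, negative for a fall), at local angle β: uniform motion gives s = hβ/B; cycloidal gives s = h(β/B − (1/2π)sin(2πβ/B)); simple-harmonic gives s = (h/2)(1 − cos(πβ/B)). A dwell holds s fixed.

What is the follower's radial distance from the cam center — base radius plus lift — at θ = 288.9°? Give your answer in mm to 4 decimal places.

seg 1 [0°–236.5°] cycloidal, h=30: full span → s += 30 → s = 30.0000
seg 2 [236.5°–319.3°] simple-harmonic, h=-28: θ=288.9° here. β=52.4, B=82.8. -28/2·(1 − cos(π·0.6329)) = -19.6749 → s = 10.3251
radial distance = base radius + s = 28 + 10.3251 = 38.3251

38.3251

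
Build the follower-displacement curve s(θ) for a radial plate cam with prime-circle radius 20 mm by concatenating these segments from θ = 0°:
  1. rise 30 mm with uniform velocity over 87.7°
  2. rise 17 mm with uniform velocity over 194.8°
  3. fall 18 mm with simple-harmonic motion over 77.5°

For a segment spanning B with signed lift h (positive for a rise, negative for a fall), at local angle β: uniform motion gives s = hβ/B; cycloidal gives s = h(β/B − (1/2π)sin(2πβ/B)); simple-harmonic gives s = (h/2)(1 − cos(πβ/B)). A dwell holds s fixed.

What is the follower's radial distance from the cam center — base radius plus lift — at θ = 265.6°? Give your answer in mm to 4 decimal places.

seg 1 [0°–87.7°] uniform, h=30: full span → s += 30 → s = 30.0000
seg 2 [87.7°–282.5°] uniform, h=17: θ=265.6° here. β=177.9, B=194.8. 17·177.9/194.8 = 15.5252 → s = 45.5252
radial distance = base radius + s = 20 + 45.5252 = 65.5252

65.5252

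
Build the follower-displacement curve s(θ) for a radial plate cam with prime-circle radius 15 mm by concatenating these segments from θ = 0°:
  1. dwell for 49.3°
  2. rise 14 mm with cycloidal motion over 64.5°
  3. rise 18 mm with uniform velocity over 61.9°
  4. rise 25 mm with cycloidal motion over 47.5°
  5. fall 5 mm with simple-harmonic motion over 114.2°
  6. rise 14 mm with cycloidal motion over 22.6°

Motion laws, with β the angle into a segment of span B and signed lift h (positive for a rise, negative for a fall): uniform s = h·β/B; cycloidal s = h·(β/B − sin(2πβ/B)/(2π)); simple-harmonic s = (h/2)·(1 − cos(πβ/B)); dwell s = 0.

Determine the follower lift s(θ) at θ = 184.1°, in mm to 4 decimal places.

seg 1 [0°–49.3°] dwell: s stays 0.0000
seg 2 [49.3°–113.8°] cycloidal, h=14: full span → s += 14 → s = 14.0000
seg 3 [113.8°–175.7°] uniform, h=18: full span → s += 18 → s = 32.0000
seg 4 [175.7°–223.2°] cycloidal, h=25: θ=184.1° here. β=8.4, B=47.5. 25·(0.1768 − sin(2π·0.1768)/(2π)) = 0.8552 → s = 32.8552

32.8552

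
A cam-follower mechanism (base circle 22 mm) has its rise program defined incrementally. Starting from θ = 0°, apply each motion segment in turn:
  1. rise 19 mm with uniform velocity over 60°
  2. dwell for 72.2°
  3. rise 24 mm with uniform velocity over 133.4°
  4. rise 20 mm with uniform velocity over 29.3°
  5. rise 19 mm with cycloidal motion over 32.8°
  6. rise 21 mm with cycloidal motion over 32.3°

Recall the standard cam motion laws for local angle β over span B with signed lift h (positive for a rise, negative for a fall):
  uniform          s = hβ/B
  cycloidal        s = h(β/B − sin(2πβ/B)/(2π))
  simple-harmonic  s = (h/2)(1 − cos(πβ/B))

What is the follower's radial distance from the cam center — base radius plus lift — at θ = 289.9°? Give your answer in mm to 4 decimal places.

seg 1 [0°–60°] uniform, h=19: full span → s += 19 → s = 19.0000
seg 2 [60°–132.2°] dwell: s stays 19.0000
seg 3 [132.2°–265.6°] uniform, h=24: full span → s += 24 → s = 43.0000
seg 4 [265.6°–294.9°] uniform, h=20: θ=289.9° here. β=24.3, B=29.3. 20·24.3/29.3 = 16.5870 → s = 59.5870
radial distance = base radius + s = 22 + 59.5870 = 81.5870

81.5870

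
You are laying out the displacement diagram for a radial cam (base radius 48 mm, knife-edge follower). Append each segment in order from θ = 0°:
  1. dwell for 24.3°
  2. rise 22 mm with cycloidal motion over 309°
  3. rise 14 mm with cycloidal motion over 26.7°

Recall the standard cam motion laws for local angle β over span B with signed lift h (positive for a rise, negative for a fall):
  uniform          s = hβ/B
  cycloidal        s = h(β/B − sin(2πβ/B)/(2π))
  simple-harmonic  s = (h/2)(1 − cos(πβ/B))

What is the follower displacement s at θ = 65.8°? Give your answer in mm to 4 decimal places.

seg 1 [0°–24.3°] dwell: s stays 0.0000
seg 2 [24.3°–333.3°] cycloidal, h=22: θ=65.8° here. β=41.5, B=309. 22·(0.1343 − sin(2π·0.1343)/(2π)) = 0.3384 → s = 0.3384

0.3384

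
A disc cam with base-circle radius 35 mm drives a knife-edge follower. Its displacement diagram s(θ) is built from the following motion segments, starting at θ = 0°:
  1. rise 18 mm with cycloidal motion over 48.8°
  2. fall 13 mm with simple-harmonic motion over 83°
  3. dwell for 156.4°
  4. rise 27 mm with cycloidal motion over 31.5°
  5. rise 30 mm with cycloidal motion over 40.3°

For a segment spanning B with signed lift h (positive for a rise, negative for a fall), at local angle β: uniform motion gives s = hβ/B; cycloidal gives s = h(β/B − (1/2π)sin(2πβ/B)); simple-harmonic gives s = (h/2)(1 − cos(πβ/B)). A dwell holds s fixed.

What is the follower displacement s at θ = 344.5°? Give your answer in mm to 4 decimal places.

seg 1 [0°–48.8°] cycloidal, h=18: full span → s += 18 → s = 18.0000
seg 2 [48.8°–131.8°] simple-harmonic, h=-13: full span → s += -13 → s = 5.0000
seg 3 [131.8°–288.2°] dwell: s stays 5.0000
seg 4 [288.2°–319.7°] cycloidal, h=27: full span → s += 27 → s = 32.0000
seg 5 [319.7°–360°] cycloidal, h=30: θ=344.5° here. β=24.8, B=40.3. 30·(0.6154 − sin(2π·0.6154)/(2π)) = 21.6277 → s = 53.6277

53.6277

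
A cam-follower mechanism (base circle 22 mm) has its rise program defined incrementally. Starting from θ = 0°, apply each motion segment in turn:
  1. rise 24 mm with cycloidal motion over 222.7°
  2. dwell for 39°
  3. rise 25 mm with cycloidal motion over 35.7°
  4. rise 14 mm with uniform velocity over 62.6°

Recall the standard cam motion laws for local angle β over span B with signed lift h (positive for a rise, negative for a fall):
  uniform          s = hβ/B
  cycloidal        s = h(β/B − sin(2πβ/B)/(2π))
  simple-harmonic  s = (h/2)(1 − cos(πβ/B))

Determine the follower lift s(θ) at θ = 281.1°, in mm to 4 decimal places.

seg 1 [0°–222.7°] cycloidal, h=24: full span → s += 24 → s = 24.0000
seg 2 [222.7°–261.7°] dwell: s stays 24.0000
seg 3 [261.7°–297.4°] cycloidal, h=25: θ=281.1° here. β=19.4, B=35.7. 25·(0.5434 − sin(2π·0.5434)/(2π)) = 14.6575 → s = 38.6575

38.6575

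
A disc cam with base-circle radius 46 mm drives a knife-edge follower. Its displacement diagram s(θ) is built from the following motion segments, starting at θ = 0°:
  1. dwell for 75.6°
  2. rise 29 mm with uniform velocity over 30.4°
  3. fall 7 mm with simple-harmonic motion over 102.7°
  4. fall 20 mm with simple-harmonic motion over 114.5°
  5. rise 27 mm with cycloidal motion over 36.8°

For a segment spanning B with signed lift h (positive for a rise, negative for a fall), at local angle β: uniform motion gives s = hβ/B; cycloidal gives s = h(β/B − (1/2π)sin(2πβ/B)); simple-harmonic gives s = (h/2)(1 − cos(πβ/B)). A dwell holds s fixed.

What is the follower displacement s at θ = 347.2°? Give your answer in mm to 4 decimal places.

seg 1 [0°–75.6°] dwell: s stays 0.0000
seg 2 [75.6°–106°] uniform, h=29: full span → s += 29 → s = 29.0000
seg 3 [106°–208.7°] simple-harmonic, h=-7: full span → s += -7 → s = 22.0000
seg 4 [208.7°–323.2°] simple-harmonic, h=-20: full span → s += -20 → s = 2.0000
seg 5 [323.2°–360°] cycloidal, h=27: θ=347.2° here. β=24, B=36.8. 27·(0.6522 − sin(2π·0.6522)/(2π)) = 21.1194 → s = 23.1194

23.1194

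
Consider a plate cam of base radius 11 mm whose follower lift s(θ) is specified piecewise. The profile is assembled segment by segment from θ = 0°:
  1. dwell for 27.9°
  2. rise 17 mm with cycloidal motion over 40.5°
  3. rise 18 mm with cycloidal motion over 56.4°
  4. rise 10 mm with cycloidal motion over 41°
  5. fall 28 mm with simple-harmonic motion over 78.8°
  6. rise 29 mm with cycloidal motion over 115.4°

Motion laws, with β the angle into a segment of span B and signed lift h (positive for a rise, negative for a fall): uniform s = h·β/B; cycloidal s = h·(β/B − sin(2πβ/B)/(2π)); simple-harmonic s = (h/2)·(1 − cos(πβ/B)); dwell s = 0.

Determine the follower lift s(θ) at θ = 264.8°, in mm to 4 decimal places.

seg 1 [0°–27.9°] dwell: s stays 0.0000
seg 2 [27.9°–68.4°] cycloidal, h=17: full span → s += 17 → s = 17.0000
seg 3 [68.4°–124.8°] cycloidal, h=18: full span → s += 18 → s = 35.0000
seg 4 [124.8°–165.8°] cycloidal, h=10: full span → s += 10 → s = 45.0000
seg 5 [165.8°–244.6°] simple-harmonic, h=-28: full span → s += -28 → s = 17.0000
seg 6 [244.6°–360°] cycloidal, h=29: θ=264.8° here. β=20.2, B=115.4. 29·(0.1750 − sin(2π·0.1750)/(2π)) = 0.9633 → s = 17.9633

17.9633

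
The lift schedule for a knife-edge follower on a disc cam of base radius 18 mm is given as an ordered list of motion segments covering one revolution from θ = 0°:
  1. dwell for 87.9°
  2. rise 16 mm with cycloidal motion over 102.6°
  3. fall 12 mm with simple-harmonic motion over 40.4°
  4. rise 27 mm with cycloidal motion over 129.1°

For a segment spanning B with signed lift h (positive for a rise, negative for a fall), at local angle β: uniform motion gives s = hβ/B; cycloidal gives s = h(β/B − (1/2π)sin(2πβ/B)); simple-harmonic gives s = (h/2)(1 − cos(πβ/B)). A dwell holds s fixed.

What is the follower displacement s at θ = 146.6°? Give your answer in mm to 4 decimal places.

seg 1 [0°–87.9°] dwell: s stays 0.0000
seg 2 [87.9°–190.5°] cycloidal, h=16: θ=146.6° here. β=58.7, B=102.6. 16·(0.5721 − sin(2π·0.5721)/(2π)) = 10.2689 → s = 10.2689

10.2689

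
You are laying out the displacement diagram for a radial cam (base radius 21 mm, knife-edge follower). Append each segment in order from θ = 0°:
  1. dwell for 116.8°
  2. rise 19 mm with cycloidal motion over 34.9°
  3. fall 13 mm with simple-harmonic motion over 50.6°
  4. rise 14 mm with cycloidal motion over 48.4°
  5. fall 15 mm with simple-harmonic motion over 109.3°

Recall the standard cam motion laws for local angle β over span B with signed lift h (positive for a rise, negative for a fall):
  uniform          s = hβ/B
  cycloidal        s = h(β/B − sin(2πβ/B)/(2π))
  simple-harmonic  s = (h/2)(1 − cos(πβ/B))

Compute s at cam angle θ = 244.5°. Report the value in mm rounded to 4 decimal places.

seg 1 [0°–116.8°] dwell: s stays 0.0000
seg 2 [116.8°–151.7°] cycloidal, h=19: full span → s += 19 → s = 19.0000
seg 3 [151.7°–202.3°] simple-harmonic, h=-13: full span → s += -13 → s = 6.0000
seg 4 [202.3°–250.7°] cycloidal, h=14: θ=244.5° here. β=42.2, B=48.4. 14·(0.8719 − sin(2π·0.8719)/(2π)) = 13.8125 → s = 19.8125

19.8125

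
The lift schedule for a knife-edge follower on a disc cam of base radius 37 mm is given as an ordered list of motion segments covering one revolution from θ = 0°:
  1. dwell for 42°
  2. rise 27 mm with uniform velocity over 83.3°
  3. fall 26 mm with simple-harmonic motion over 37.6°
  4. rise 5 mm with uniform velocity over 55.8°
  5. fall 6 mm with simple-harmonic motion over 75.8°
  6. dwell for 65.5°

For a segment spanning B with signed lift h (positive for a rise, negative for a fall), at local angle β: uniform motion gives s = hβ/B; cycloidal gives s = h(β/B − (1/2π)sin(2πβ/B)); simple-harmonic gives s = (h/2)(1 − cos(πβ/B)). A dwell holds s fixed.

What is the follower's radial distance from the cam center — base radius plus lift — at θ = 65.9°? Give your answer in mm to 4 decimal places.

seg 1 [0°–42°] dwell: s stays 0.0000
seg 2 [42°–125.3°] uniform, h=27: θ=65.9° here. β=23.9, B=83.3. 27·23.9/83.3 = 7.7467 → s = 7.7467
radial distance = base radius + s = 37 + 7.7467 = 44.7467

44.7467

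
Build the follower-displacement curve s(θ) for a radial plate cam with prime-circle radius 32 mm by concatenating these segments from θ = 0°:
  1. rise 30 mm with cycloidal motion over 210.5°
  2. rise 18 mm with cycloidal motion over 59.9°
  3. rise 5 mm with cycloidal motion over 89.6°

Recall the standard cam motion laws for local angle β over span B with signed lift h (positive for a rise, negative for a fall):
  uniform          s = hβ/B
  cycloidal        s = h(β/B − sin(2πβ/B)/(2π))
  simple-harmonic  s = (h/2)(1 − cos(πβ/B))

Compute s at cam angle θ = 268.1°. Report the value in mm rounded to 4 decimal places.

seg 1 [0°–210.5°] cycloidal, h=30: full span → s += 30 → s = 30.0000
seg 2 [210.5°–270.4°] cycloidal, h=18: θ=268.1° here. β=57.6, B=59.9. 18·(0.9616 − sin(2π·0.9616)/(2π)) = 17.9933 → s = 47.9933

47.9933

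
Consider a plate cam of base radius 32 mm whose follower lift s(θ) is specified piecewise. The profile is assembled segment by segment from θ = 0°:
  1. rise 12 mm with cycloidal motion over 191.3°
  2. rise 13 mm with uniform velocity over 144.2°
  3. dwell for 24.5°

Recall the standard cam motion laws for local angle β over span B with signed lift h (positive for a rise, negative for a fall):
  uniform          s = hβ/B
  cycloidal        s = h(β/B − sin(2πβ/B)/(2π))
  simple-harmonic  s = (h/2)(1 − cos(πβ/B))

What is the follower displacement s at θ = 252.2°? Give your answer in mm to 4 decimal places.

seg 1 [0°–191.3°] cycloidal, h=12: full span → s += 12 → s = 12.0000
seg 2 [191.3°–335.5°] uniform, h=13: θ=252.2° here. β=60.9, B=144.2. 13·60.9/144.2 = 5.4903 → s = 17.4903

17.4903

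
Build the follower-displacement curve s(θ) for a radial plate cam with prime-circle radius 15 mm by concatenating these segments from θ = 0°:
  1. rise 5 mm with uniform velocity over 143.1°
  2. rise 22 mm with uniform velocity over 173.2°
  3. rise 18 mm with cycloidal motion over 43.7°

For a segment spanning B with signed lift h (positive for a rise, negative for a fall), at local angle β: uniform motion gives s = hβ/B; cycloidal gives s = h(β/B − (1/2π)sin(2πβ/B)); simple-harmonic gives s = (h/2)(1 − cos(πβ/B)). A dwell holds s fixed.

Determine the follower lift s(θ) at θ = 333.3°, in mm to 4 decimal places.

seg 1 [0°–143.1°] uniform, h=5: full span → s += 5 → s = 5.0000
seg 2 [143.1°–316.3°] uniform, h=22: full span → s += 22 → s = 27.0000
seg 3 [316.3°–360°] cycloidal, h=18: θ=333.3° here. β=17, B=43.7. 18·(0.3890 − sin(2π·0.3890)/(2π)) = 5.1626 → s = 32.1626

32.1626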